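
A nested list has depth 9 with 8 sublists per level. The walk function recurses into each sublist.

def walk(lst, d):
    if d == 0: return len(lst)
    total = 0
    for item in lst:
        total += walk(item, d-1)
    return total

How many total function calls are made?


At depth 0 (root): 1 call
At depth 1: each of 1 parents calls walk on 8 children = 8 calls
At depth 2: each of 8 parents calls walk on 8 children = 64 calls
At depth 3: each of 64 parents calls walk on 8 children = 512 calls
At depth 4: each of 512 parents calls walk on 8 children = 4096 calls
At depth 5: each of 4096 parents calls walk on 8 children = 32768 calls
At depth 6: each of 32768 parents calls walk on 8 children = 262144 calls
At depth 7: each of 262144 parents calls walk on 8 children = 2097152 calls
At depth 8: each of 2097152 parents calls walk on 8 children = 16777216 calls
At depth 9: each of 16777216 parents calls walk on 8 children = 134217728 calls
Total: 1 + 8 + 64 + 512 + 4096 + 32768 + 262144 + 2097152 + 16777216 + 134217728 = 153391689

153391689


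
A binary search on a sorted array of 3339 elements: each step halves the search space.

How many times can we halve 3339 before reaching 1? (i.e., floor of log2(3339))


3339 / 2 = 1669
1669 / 2 = 834
834 / 2 = 417
417 / 2 = 208
208 / 2 = 104
104 / 2 = 52
52 / 2 = 26
26 / 2 = 13
13 / 2 = 6
6 / 2 = 3
3 / 2 = 1
Reached 1 after 11 halvings

11


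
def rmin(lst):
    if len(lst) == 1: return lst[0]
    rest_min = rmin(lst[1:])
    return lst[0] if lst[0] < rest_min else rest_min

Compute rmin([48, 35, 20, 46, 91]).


rmin([48, 35, 20, 46, 91]): compare 48 with rmin([35, 20, 46, 91])
rmin([35, 20, 46, 91]): compare 35 with rmin([20, 46, 91])
rmin([20, 46, 91]): compare 20 with rmin([46, 91])
rmin([46, 91]): compare 46 with rmin([91])
rmin([91]) = 91  (base case)
Compare 46 with 91 -> 46
Compare 20 with 46 -> 20
Compare 35 with 20 -> 20
Compare 48 with 20 -> 20

20


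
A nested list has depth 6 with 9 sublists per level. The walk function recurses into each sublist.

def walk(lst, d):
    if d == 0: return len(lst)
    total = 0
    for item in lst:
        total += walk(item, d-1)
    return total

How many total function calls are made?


At depth 0 (root): 1 call
At depth 1: each of 1 parents calls walk on 9 children = 9 calls
At depth 2: each of 9 parents calls walk on 9 children = 81 calls
At depth 3: each of 81 parents calls walk on 9 children = 729 calls
At depth 4: each of 729 parents calls walk on 9 children = 6561 calls
At depth 5: each of 6561 parents calls walk on 9 children = 59049 calls
At depth 6: each of 59049 parents calls walk on 9 children = 531441 calls
Total: 1 + 9 + 81 + 729 + 6561 + 59049 + 531441 = 597871

597871


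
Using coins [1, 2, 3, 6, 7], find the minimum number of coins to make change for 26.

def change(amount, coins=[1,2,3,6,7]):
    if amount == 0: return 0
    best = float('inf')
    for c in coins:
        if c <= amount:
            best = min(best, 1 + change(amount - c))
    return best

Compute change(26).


Building up with DP:
change(0) = 0
change(1) = min(1+change(0)=1+0=1) = 1
change(2) = min(1+change(1)=1+1=2, 1+change(0)=1+0=1) = 1
change(3) = min(1+change(2)=1+1=2, 1+change(1)=1+1=2, 1+change(0)=1+0=1) = 1
change(4) = min(1+change(3)=1+1=2, 1+change(2)=1+1=2, 1+change(1)=1+1=2) = 2
change(5) = min(1+change(4)=1+2=3, 1+change(3)=1+1=2, 1+change(2)=1+1=2) = 2
change(6) = min(1+change(5)=1+2=3, 1+change(4)=1+2=3, 1+change(3)=1+1=2, 1+change(0)=1+0=1) = 1
change(7) = min(1+change(6)=1+1=2, 1+change(5)=1+2=3, 1+change(4)=1+2=3, 1+change(1)=1+1=2, 1+change(0)=1+0=1) = 1
change(8) = min(1+change(7)=1+1=2, 1+change(6)=1+1=2, 1+change(5)=1+2=3, 1+change(2)=1+1=2, 1+change(1)=1+1=2) = 2
change(9) = min(1+change(8)=1+2=3, 1+change(7)=1+1=2, 1+change(6)=1+1=2, 1+change(3)=1+1=2, 1+change(2)=1+1=2) = 2
change(10) = min(1+change(9)=1+2=3, 1+change(8)=1+2=3, 1+change(7)=1+1=2, 1+change(4)=1+2=3, 1+change(3)=1+1=2) = 2
change(11) = min(1+change(10)=1+2=3, 1+change(9)=1+2=3, 1+change(8)=1+2=3, 1+change(5)=1+2=3, 1+change(4)=1+2=3) = 3
change(12) = min(1+change(11)=1+3=4, 1+change(10)=1+2=3, 1+change(9)=1+2=3, 1+change(6)=1+1=2, 1+change(5)=1+2=3) = 2
change(13) = min(1+change(12)=1+2=3, 1+change(11)=1+3=4, 1+change(10)=1+2=3, 1+change(7)=1+1=2, 1+change(6)=1+1=2) = 2
change(14) = min(1+change(13)=1+2=3, 1+change(12)=1+2=3, 1+change(11)=1+3=4, 1+change(8)=1+2=3, 1+change(7)=1+1=2) = 2
change(15) = min(1+change(14)=1+2=3, 1+change(13)=1+2=3, 1+change(12)=1+2=3, 1+change(9)=1+2=3, 1+change(8)=1+2=3) = 3
change(16) = min(1+change(15)=1+3=4, 1+change(14)=1+2=3, 1+change(13)=1+2=3, 1+change(10)=1+2=3, 1+change(9)=1+2=3) = 3
change(17) = min(1+change(16)=1+3=4, 1+change(15)=1+3=4, 1+change(14)=1+2=3, 1+change(11)=1+3=4, 1+change(10)=1+2=3) = 3
change(18) = min(1+change(17)=1+3=4, 1+change(16)=1+3=4, 1+change(15)=1+3=4, 1+change(12)=1+2=3, 1+change(11)=1+3=4) = 3
change(19) = min(1+change(18)=1+3=4, 1+change(17)=1+3=4, 1+change(16)=1+3=4, 1+change(13)=1+2=3, 1+change(12)=1+2=3) = 3
change(20) = min(1+change(19)=1+3=4, 1+change(18)=1+3=4, 1+change(17)=1+3=4, 1+change(14)=1+2=3, 1+change(13)=1+2=3) = 3
change(21) = min(1+change(20)=1+3=4, 1+change(19)=1+3=4, 1+change(18)=1+3=4, 1+change(15)=1+3=4, 1+change(14)=1+2=3) = 3
change(22) = min(1+change(21)=1+3=4, 1+change(20)=1+3=4, 1+change(19)=1+3=4, 1+change(16)=1+3=4, 1+change(15)=1+3=4) = 4
change(23) = min(1+change(22)=1+4=5, 1+change(21)=1+3=4, 1+change(20)=1+3=4, 1+change(17)=1+3=4, 1+change(16)=1+3=4) = 4
change(24) = min(1+change(23)=1+4=5, 1+change(22)=1+4=5, 1+change(21)=1+3=4, 1+change(18)=1+3=4, 1+change(17)=1+3=4) = 4
change(25) = min(1+change(24)=1+4=5, 1+change(23)=1+4=5, 1+change(22)=1+4=5, 1+change(19)=1+3=4, 1+change(18)=1+3=4) = 4
change(26) = min(1+change(25)=1+4=5, 1+change(24)=1+4=5, 1+change(23)=1+4=5, 1+change(20)=1+3=4, 1+change(19)=1+3=4) = 4

4


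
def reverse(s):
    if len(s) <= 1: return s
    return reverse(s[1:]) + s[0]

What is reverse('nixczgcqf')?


reverse('nixczgcqf') = reverse('ixczgcqf') + 'n'
reverse('ixczgcqf') = reverse('xczgcqf') + 'i'
reverse('xczgcqf') = reverse('czgcqf') + 'x'
reverse('czgcqf') = reverse('zgcqf') + 'c'
reverse('zgcqf') = reverse('gcqf') + 'z'
reverse('gcqf') = reverse('cqf') + 'g'
reverse('cqf') = reverse('qf') + 'c'
reverse('qf') = reverse('f') + 'q'
reverse('f') = 'f'  (base case)
Concatenating: 'f' + 'q' + 'c' + 'g' + 'z' + 'c' + 'x' + 'i' + 'n' = 'fqcgzcxin'

fqcgzcxin


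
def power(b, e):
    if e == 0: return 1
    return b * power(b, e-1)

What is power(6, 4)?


power(6, 4)
= 6 * power(6, 3)
= 6 * 6 * power(6, 2)
= 6 * 6 * 6 * power(6, 1)
= 6 * 6 * 6 * 6 * power(6, 0)
= 6 * 6 * 6 * 6 * 1
= 1296

1296


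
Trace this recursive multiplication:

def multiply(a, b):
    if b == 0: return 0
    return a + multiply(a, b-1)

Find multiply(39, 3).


multiply(39, 3) = 39 + multiply(39, 2)
multiply(39, 2) = 39 + multiply(39, 1)
multiply(39, 1) = 39 + multiply(39, 0)
multiply(39, 0) = 0  (base case)
Total: 39 + 39 + 39 + 0 = 117

117


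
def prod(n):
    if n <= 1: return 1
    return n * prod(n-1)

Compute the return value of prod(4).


prod(4)
= 4 * prod(3)
= 4 * 3 * prod(2)
= 4 * 3 * 2 * prod(1)
= 4 * 3 * 2 * 1
= 24

24


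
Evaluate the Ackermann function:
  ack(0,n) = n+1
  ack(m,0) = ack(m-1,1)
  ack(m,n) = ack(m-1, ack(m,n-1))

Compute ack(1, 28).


ack(1, 28) = ack(0, ack(1, 27))
  ack(1, 27) = ack(0, ack(1, 26))
    ack(1, 26) = ack(0, ack(1, 25))
      ack(1, 25) = ack(0, ack(1, 24))
        ack(1, 24) = ack(0, ack(1, 23))
          ack(1, 23) = ack(0, ack(1, 22))
          ack(1, 22) = ack(0, ack(1, 21))
          ack(1, 21) = ack(0, ack(1, 20))
          ack(1, 20) = ack(0, ack(1, 19))
          ack(1, 19) = ack(0, ack(1, 18))
          ack(1, 18) = ack(0, ack(1, 17))
          ack(1, 17) = ack(0, ack(1, 16))
          ack(1, 16) = ack(0, ack(1, 15))
          ack(1, 15) = ack(0, ack(1, 14))
          ack(1, 14) = ack(0, ack(1, 13))
          ack(1, 13) = ack(0, ack(1, 12))
          ack(1, 12) = ack(0, ack(1, 11))
          ack(1, 11) = ack(0, ack(1, 10))
          ack(1, 10) = ack(0, ack(1, 9))
          ack(1, 9) = ack(0, ack(1, 8))
          ack(1, 8) = ack(0, ack(1, 7))
          ack(1, 7) = ack(0, ack(1, 6))
          ack(1, 6) = ack(0, ack(1, 5))
          ack(1, 5) = ack(0, ack(1, 4))
          ack(1, 4) = ack(0, ack(1, 3))
... (trace truncated)
Result: ack(1, 28) = 30

30


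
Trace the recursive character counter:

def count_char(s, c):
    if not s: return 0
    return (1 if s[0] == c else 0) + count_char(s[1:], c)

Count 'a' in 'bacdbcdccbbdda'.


s[0]='b' != 'a' -> 0
s[0]='a' == 'a' -> 1
s[0]='c' != 'a' -> 0
s[0]='d' != 'a' -> 0
s[0]='b' != 'a' -> 0
s[0]='c' != 'a' -> 0
s[0]='d' != 'a' -> 0
s[0]='c' != 'a' -> 0
s[0]='c' != 'a' -> 0
s[0]='b' != 'a' -> 0
s[0]='b' != 'a' -> 0
s[0]='d' != 'a' -> 0
s[0]='d' != 'a' -> 0
s[0]='a' == 'a' -> 1
Sum: 0 + 1 + 0 + 0 + 0 + 0 + 0 + 0 + 0 + 0 + 0 + 0 + 0 + 1 = 2

2


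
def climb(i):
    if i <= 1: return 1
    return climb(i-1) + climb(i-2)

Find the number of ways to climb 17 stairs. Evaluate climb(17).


Building up from base cases:
climb(0) = 1
climb(1) = 1
climb(2) = climb(1) + climb(0) = 1 + 1 = 2
climb(3) = climb(2) + climb(1) = 2 + 1 = 3
climb(4) = climb(3) + climb(2) = 3 + 2 = 5
climb(5) = climb(4) + climb(3) = 5 + 3 = 8
climb(6) = climb(5) + climb(4) = 8 + 5 = 13
climb(7) = climb(6) + climb(5) = 13 + 8 = 21
climb(8) = climb(7) + climb(6) = 21 + 13 = 34
climb(9) = climb(8) + climb(7) = 34 + 21 = 55
climb(10) = climb(9) + climb(8) = 55 + 34 = 89
climb(11) = climb(10) + climb(9) = 89 + 55 = 144
climb(12) = climb(11) + climb(10) = 144 + 89 = 233
climb(13) = climb(12) + climb(11) = 233 + 144 = 377
climb(14) = climb(13) + climb(12) = 377 + 233 = 610
climb(15) = climb(14) + climb(13) = 610 + 377 = 987
climb(16) = climb(15) + climb(14) = 987 + 610 = 1597
climb(17) = climb(16) + climb(15) = 1597 + 987 = 2584

2584


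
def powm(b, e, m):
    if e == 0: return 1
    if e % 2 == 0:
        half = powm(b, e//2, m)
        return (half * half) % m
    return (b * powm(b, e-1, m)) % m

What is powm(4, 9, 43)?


powm(4, 9, 43): e is odd, compute powm(4, 8, 43)
  powm(4, 8, 43): e is even, compute powm(4, 4, 43)
    powm(4, 4, 43): e is even, compute powm(4, 2, 43)
      powm(4, 2, 43): e is even, compute powm(4, 1, 43)
        powm(4, 1, 43): e is odd, compute powm(4, 0, 43)
          powm(4, 0, 43) = 1
        (4 * 1) % 43 = 4
      half=4, (4*4) % 43 = 16
    half=16, (16*16) % 43 = 41
  half=41, (41*41) % 43 = 4
(4 * 4) % 43 = 16

16


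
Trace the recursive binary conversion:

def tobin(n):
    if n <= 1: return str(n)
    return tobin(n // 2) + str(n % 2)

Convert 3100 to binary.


tobin(3100) = tobin(1550) + '0'
tobin(1550) = tobin(775) + '0'
tobin(775) = tobin(387) + '1'
tobin(387) = tobin(193) + '1'
tobin(193) = tobin(96) + '1'
tobin(96) = tobin(48) + '0'
tobin(48) = tobin(24) + '0'
tobin(24) = tobin(12) + '0'
tobin(12) = tobin(6) + '0'
tobin(6) = tobin(3) + '0'
tobin(3) = tobin(1) + '1'
tobin(1) = '1'  (base case)
Concatenating: '1' + '1' + '0' + '0' + '0' + '0' + '0' + '1' + '1' + '1' + '0' + '0' = '110000011100'

110000011100


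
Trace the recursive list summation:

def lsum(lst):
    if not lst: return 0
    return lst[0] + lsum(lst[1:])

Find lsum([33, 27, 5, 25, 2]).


lsum([33, 27, 5, 25, 2]) = 33 + lsum([27, 5, 25, 2])
lsum([27, 5, 25, 2]) = 27 + lsum([5, 25, 2])
lsum([5, 25, 2]) = 5 + lsum([25, 2])
lsum([25, 2]) = 25 + lsum([2])
lsum([2]) = 2 + lsum([])
lsum([]) = 0  (base case)
Total: 33 + 27 + 5 + 25 + 2 + 0 = 92

92


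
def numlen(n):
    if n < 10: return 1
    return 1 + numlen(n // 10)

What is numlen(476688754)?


numlen(476688754) = 1 + numlen(47668875)
numlen(47668875) = 1 + numlen(4766887)
numlen(4766887) = 1 + numlen(476688)
numlen(476688) = 1 + numlen(47668)
numlen(47668) = 1 + numlen(4766)
numlen(4766) = 1 + numlen(476)
numlen(476) = 1 + numlen(47)
numlen(47) = 1 + numlen(4)
numlen(4) = 1  (base case: 4 < 10)
Unwinding: 1 + 1 + 1 + 1 + 1 + 1 + 1 + 1 + 1 = 9

9


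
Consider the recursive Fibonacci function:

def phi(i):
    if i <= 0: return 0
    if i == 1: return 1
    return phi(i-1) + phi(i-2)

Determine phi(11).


Computing phi(11) bottom-up:
phi(0) = 0
phi(1) = 1
phi(2) = phi(1) + phi(0) = 1 + 0 = 1
phi(3) = phi(2) + phi(1) = 1 + 1 = 2
phi(4) = phi(3) + phi(2) = 2 + 1 = 3
phi(5) = phi(4) + phi(3) = 3 + 2 = 5
phi(6) = phi(5) + phi(4) = 5 + 3 = 8
phi(7) = phi(6) + phi(5) = 8 + 5 = 13
phi(8) = phi(7) + phi(6) = 13 + 8 = 21
phi(9) = phi(8) + phi(7) = 21 + 13 = 34
phi(10) = phi(9) + phi(8) = 34 + 21 = 55
phi(11) = phi(10) + phi(9) = 55 + 34 = 89

89


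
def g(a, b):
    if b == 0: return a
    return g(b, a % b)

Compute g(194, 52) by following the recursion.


g(194, 52) = g(52, 38)
g(52, 38) = g(38, 14)
g(38, 14) = g(14, 10)
g(14, 10) = g(10, 4)
g(10, 4) = g(4, 2)
g(4, 2) = g(2, 0)
g(2, 0) = 2  (base case)

2


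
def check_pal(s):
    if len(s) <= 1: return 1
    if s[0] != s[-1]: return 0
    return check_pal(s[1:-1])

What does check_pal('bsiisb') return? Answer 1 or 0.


check_pal('bsiisb'): s[0]='b' == s[-1]='b' -> check check_pal('siis')
check_pal('siis'): s[0]='s' == s[-1]='s' -> check check_pal('ii')
check_pal('ii'): s[0]='i' == s[-1]='i' -> check check_pal('')
check_pal(''): len <= 1 -> return 1  (base case)
Result: 1 (palindrome)

1


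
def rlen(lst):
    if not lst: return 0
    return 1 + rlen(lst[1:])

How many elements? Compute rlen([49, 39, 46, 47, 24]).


rlen([49, 39, 46, 47, 24]) = 1 + rlen([39, 46, 47, 24])
rlen([39, 46, 47, 24]) = 1 + rlen([46, 47, 24])
rlen([46, 47, 24]) = 1 + rlen([47, 24])
rlen([47, 24]) = 1 + rlen([24])
rlen([24]) = 1 + rlen([])
rlen([]) = 0  (base case)
Unwinding: 1 + 1 + 1 + 1 + 1 + 0 = 5

5


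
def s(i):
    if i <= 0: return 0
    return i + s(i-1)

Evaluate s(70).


s(70)
= 70 + 69 + 68 + 67 + 66 + 65 + 64 + 63 + 62 + 61 + 60 + 59 + 58 + 57 + 56 + 55 + 54 + 53 + 52 + 51 + 50 + 49 + 48 + 47 + 46 + 45 + 44 + 43 + 42 + 41 + 40 + 39 + 38 + 37 + 36 + 35 + 34 + 33 + 32 + 31 + 30 + 29 + 28 + 27 + 26 + 25 + 24 + 23 + 22 + 21 + 20 + 19 + 18 + 17 + 16 + 15 + 14 + 13 + 12 + 11 + 10 + 9 + 8 + 7 + 6 + 5 + 4 + 3 + 2 + 1 + s(0)
= 70 + 69 + 68 + 67 + 66 + 65 + 64 + 63 + 62 + 61 + 60 + 59 + 58 + 57 + 56 + 55 + 54 + 53 + 52 + 51 + 50 + 49 + 48 + 47 + 46 + 45 + 44 + 43 + 42 + 41 + 40 + 39 + 38 + 37 + 36 + 35 + 34 + 33 + 32 + 31 + 30 + 29 + 28 + 27 + 26 + 25 + 24 + 23 + 22 + 21 + 20 + 19 + 18 + 17 + 16 + 15 + 14 + 13 + 12 + 11 + 10 + 9 + 8 + 7 + 6 + 5 + 4 + 3 + 2 + 1 + 0
= 2485

2485


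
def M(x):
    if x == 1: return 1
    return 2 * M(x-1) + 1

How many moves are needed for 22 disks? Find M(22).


M(22) = 2 * M(21) + 1
M(21) = 2 * M(20) + 1
M(20) = 2 * M(19) + 1
M(19) = 2 * M(18) + 1
M(18) = 2 * M(17) + 1
M(17) = 2 * M(16) + 1
M(16) = 2 * M(15) + 1
M(15) = 2 * M(14) + 1
M(14) = 2 * M(13) + 1
M(13) = 2 * M(12) + 1
M(12) = 2 * M(11) + 1
M(11) = 2 * M(10) + 1
M(10) = 2 * M(9) + 1
M(9) = 2 * M(8) + 1
M(8) = 2 * M(7) + 1
M(7) = 2 * M(6) + 1
M(6) = 2 * M(5) + 1
M(5) = 2 * M(4) + 1
M(4) = 2 * M(3) + 1
M(3) = 2 * M(2) + 1
M(2) = 2 * M(1) + 1
M(1) = 1  (base case)
M(2) = 2 * 1 + 1 = 3
M(3) = 2 * 3 + 1 = 7
M(4) = 2 * 7 + 1 = 15
M(5) = 2 * 15 + 1 = 31
M(6) = 2 * 31 + 1 = 63
M(7) = 2 * 63 + 1 = 127
M(8) = 2 * 127 + 1 = 255
M(9) = 2 * 255 + 1 = 511
M(10) = 2 * 511 + 1 = 1023
M(11) = 2 * 1023 + 1 = 2047
M(12) = 2 * 2047 + 1 = 4095
M(13) = 2 * 4095 + 1 = 8191
M(14) = 2 * 8191 + 1 = 16383
M(15) = 2 * 16383 + 1 = 32767
M(16) = 2 * 32767 + 1 = 65535
M(17) = 2 * 65535 + 1 = 131071
M(18) = 2 * 131071 + 1 = 262143
M(19) = 2 * 262143 + 1 = 524287
M(20) = 2 * 524287 + 1 = 1048575
M(21) = 2 * 1048575 + 1 = 2097151
M(22) = 2 * 2097151 + 1 = 4194303

4194303


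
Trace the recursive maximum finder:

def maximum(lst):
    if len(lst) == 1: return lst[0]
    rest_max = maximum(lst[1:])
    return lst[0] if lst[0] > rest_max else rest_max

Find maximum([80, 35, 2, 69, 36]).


maximum([80, 35, 2, 69, 36]): compare 80 with maximum([35, 2, 69, 36])
maximum([35, 2, 69, 36]): compare 35 with maximum([2, 69, 36])
maximum([2, 69, 36]): compare 2 with maximum([69, 36])
maximum([69, 36]): compare 69 with maximum([36])
maximum([36]) = 36  (base case)
Compare 69 with 36 -> 69
Compare 2 with 69 -> 69
Compare 35 with 69 -> 69
Compare 80 with 69 -> 80

80


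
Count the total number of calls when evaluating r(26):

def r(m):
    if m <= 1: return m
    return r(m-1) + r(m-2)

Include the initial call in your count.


Let C(n) = total calls for r(n)
C(0) = 1, C(1) = 1
C(2) = 1 + C(1) + C(0) = 1 + 1 + 1 = 3
C(3) = 1 + C(2) + C(1) = 1 + 3 + 1 = 5
C(4) = 1 + C(3) + C(2) = 1 + 5 + 3 = 9
C(5) = 1 + C(4) + C(3) = 1 + 9 + 5 = 15
C(6) = 1 + C(5) + C(4) = 1 + 15 + 9 = 25
C(7) = 1 + C(6) + C(5) = 1 + 25 + 15 = 41
C(8) = 1 + C(7) + C(6) = 1 + 41 + 25 = 67
C(9) = 1 + C(8) + C(7) = 1 + 67 + 41 = 109
C(10) = 1 + C(9) + C(8) = 1 + 109 + 67 = 177
C(11) = 1 + C(10) + C(9) = 1 + 177 + 109 = 287
C(12) = 1 + C(11) + C(10) = 1 + 287 + 177 = 465
C(13) = 1 + C(12) + C(11) = 1 + 465 + 287 = 753
C(14) = 1 + C(13) + C(12) = 1 + 753 + 465 = 1219
C(15) = 1 + C(14) + C(13) = 1 + 1219 + 753 = 1973
C(16) = 1 + C(15) + C(14) = 1 + 1973 + 1219 = 3193
C(17) = 1 + C(16) + C(15) = 1 + 3193 + 1973 = 5167
C(18) = 1 + C(17) + C(16) = 1 + 5167 + 3193 = 8361
C(19) = 1 + C(18) + C(17) = 1 + 8361 + 5167 = 13529
C(20) = 1 + C(19) + C(18) = 1 + 13529 + 8361 = 21891
C(21) = 1 + C(20) + C(19) = 1 + 21891 + 13529 = 35421
C(22) = 1 + C(21) + C(20) = 1 + 35421 + 21891 = 57313
C(23) = 1 + C(22) + C(21) = 1 + 57313 + 35421 = 92735
C(24) = 1 + C(23) + C(22) = 1 + 92735 + 57313 = 150049
C(25) = 1 + C(24) + C(23) = 1 + 150049 + 92735 = 242785
C(26) = 1 + C(25) + C(24) = 1 + 242785 + 150049 = 392835

392835


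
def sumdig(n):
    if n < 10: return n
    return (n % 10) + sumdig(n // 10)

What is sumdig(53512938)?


sumdig(53512938) = 8 + sumdig(5351293)
sumdig(5351293) = 3 + sumdig(535129)
sumdig(535129) = 9 + sumdig(53512)
sumdig(53512) = 2 + sumdig(5351)
sumdig(5351) = 1 + sumdig(535)
sumdig(535) = 5 + sumdig(53)
sumdig(53) = 3 + sumdig(5)
sumdig(5) = 5  (base case)
Total: 8 + 3 + 9 + 2 + 1 + 5 + 3 + 5 = 36

36


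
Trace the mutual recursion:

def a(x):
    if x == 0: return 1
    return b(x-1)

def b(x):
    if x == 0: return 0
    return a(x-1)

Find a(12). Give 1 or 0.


a(12) = b(11)
b(11) = a(10)
a(10) = b(9)
b(9) = a(8)
a(8) = b(7)
b(7) = a(6)
a(6) = b(5)
b(5) = a(4)
a(4) = b(3)
b(3) = a(2)
a(2) = b(1)
b(1) = a(0)
a(0) = 1  (base case)
Result: 1

1


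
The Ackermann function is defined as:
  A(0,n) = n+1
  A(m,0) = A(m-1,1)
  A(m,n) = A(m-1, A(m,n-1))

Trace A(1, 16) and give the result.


A(1, 16) = A(0, A(1, 15))
  A(1, 15) = A(0, A(1, 14))
    A(1, 14) = A(0, A(1, 13))
      A(1, 13) = A(0, A(1, 12))
        A(1, 12) = A(0, A(1, 11))
          A(1, 11) = A(0, A(1, 10))
          A(1, 10) = A(0, A(1, 9))
          A(1, 9) = A(0, A(1, 8))
          A(1, 8) = A(0, A(1, 7))
          A(1, 7) = A(0, A(1, 6))
          A(1, 6) = A(0, A(1, 5))
          A(1, 5) = A(0, A(1, 4))
          A(1, 4) = A(0, A(1, 3))
          A(1, 3) = A(0, A(1, 2))
          A(1, 2) = A(0, A(1, 1))
          A(1, 1) = A(0, A(1, 0))
          A(1, 0) = A(0, 1)
          A(0, 1) = 2
            = A(0, 2)
          A(0, 2) = 3
            = A(0, 3)
          A(0, 3) = 4
            = A(0, 4)
          A(0, 4) = 5
            = A(0, 5)
... (trace truncated)
Result: A(1, 16) = 18

18


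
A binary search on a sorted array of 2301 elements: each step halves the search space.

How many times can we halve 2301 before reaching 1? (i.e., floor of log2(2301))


2301 / 2 = 1150
1150 / 2 = 575
575 / 2 = 287
287 / 2 = 143
143 / 2 = 71
71 / 2 = 35
35 / 2 = 17
17 / 2 = 8
8 / 2 = 4
4 / 2 = 2
2 / 2 = 1
Reached 1 after 11 halvings

11


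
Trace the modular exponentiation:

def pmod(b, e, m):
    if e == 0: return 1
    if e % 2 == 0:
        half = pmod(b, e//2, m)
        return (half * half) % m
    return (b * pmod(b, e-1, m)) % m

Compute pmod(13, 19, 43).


pmod(13, 19, 43): e is odd, compute pmod(13, 18, 43)
  pmod(13, 18, 43): e is even, compute pmod(13, 9, 43)
    pmod(13, 9, 43): e is odd, compute pmod(13, 8, 43)
      pmod(13, 8, 43): e is even, compute pmod(13, 4, 43)
        pmod(13, 4, 43): e is even, compute pmod(13, 2, 43)
          pmod(13, 2, 43): e is even, compute pmod(13, 1, 43)
          pmod(13, 1, 43): e is odd, compute pmod(13, 0, 43)
          pmod(13, 0, 43) = 1
          (13 * 1) % 43 = 13
          half=13, (13*13) % 43 = 40
        half=40, (40*40) % 43 = 9
      half=9, (9*9) % 43 = 38
    (13 * 38) % 43 = 21
  half=21, (21*21) % 43 = 11
(13 * 11) % 43 = 14

14


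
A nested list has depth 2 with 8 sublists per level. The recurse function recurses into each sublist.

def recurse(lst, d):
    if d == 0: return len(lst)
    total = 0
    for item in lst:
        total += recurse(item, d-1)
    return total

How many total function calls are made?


At depth 0 (root): 1 call
At depth 1: each of 1 parents calls recurse on 8 children = 8 calls
At depth 2: each of 8 parents calls recurse on 8 children = 64 calls
Total: 1 + 8 + 64 = 73

73


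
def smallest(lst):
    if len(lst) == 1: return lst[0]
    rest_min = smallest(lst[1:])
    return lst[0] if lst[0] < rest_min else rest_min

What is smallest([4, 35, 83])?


smallest([4, 35, 83]): compare 4 with smallest([35, 83])
smallest([35, 83]): compare 35 with smallest([83])
smallest([83]) = 83  (base case)
Compare 35 with 83 -> 35
Compare 4 with 35 -> 4

4


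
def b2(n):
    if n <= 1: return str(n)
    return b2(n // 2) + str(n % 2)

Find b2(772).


b2(772) = b2(386) + '0'
b2(386) = b2(193) + '0'
b2(193) = b2(96) + '1'
b2(96) = b2(48) + '0'
b2(48) = b2(24) + '0'
b2(24) = b2(12) + '0'
b2(12) = b2(6) + '0'
b2(6) = b2(3) + '0'
b2(3) = b2(1) + '1'
b2(1) = '1'  (base case)
Concatenating: '1' + '1' + '0' + '0' + '0' + '0' + '0' + '1' + '0' + '0' = '1100000100'

1100000100


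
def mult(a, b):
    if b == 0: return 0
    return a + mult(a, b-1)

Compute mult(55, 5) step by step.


mult(55, 5) = 55 + mult(55, 4)
mult(55, 4) = 55 + mult(55, 3)
mult(55, 3) = 55 + mult(55, 2)
mult(55, 2) = 55 + mult(55, 1)
mult(55, 1) = 55 + mult(55, 0)
mult(55, 0) = 0  (base case)
Total: 55 + 55 + 55 + 55 + 55 + 0 = 275

275


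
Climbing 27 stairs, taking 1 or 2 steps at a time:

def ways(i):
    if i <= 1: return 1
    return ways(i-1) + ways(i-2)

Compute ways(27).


Building up from base cases:
ways(0) = 1
ways(1) = 1
ways(2) = ways(1) + ways(0) = 1 + 1 = 2
ways(3) = ways(2) + ways(1) = 2 + 1 = 3
ways(4) = ways(3) + ways(2) = 3 + 2 = 5
ways(5) = ways(4) + ways(3) = 5 + 3 = 8
ways(6) = ways(5) + ways(4) = 8 + 5 = 13
ways(7) = ways(6) + ways(5) = 13 + 8 = 21
ways(8) = ways(7) + ways(6) = 21 + 13 = 34
ways(9) = ways(8) + ways(7) = 34 + 21 = 55
ways(10) = ways(9) + ways(8) = 55 + 34 = 89
ways(11) = ways(10) + ways(9) = 89 + 55 = 144
ways(12) = ways(11) + ways(10) = 144 + 89 = 233
ways(13) = ways(12) + ways(11) = 233 + 144 = 377
ways(14) = ways(13) + ways(12) = 377 + 233 = 610
ways(15) = ways(14) + ways(13) = 610 + 377 = 987
ways(16) = ways(15) + ways(14) = 987 + 610 = 1597
ways(17) = ways(16) + ways(15) = 1597 + 987 = 2584
ways(18) = ways(17) + ways(16) = 2584 + 1597 = 4181
ways(19) = ways(18) + ways(17) = 4181 + 2584 = 6765
ways(20) = ways(19) + ways(18) = 6765 + 4181 = 10946
ways(21) = ways(20) + ways(19) = 10946 + 6765 = 17711
ways(22) = ways(21) + ways(20) = 17711 + 10946 = 28657
ways(23) = ways(22) + ways(21) = 28657 + 17711 = 46368
ways(24) = ways(23) + ways(22) = 46368 + 28657 = 75025
ways(25) = ways(24) + ways(23) = 75025 + 46368 = 121393
ways(26) = ways(25) + ways(24) = 121393 + 75025 = 196418
ways(27) = ways(26) + ways(25) = 196418 + 121393 = 317811

317811


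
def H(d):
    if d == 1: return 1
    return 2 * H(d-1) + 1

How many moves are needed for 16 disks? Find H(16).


H(16) = 2 * H(15) + 1
H(15) = 2 * H(14) + 1
H(14) = 2 * H(13) + 1
H(13) = 2 * H(12) + 1
H(12) = 2 * H(11) + 1
H(11) = 2 * H(10) + 1
H(10) = 2 * H(9) + 1
H(9) = 2 * H(8) + 1
H(8) = 2 * H(7) + 1
H(7) = 2 * H(6) + 1
H(6) = 2 * H(5) + 1
H(5) = 2 * H(4) + 1
H(4) = 2 * H(3) + 1
H(3) = 2 * H(2) + 1
H(2) = 2 * H(1) + 1
H(1) = 1  (base case)
H(2) = 2 * 1 + 1 = 3
H(3) = 2 * 3 + 1 = 7
H(4) = 2 * 7 + 1 = 15
H(5) = 2 * 15 + 1 = 31
H(6) = 2 * 31 + 1 = 63
H(7) = 2 * 63 + 1 = 127
H(8) = 2 * 127 + 1 = 255
H(9) = 2 * 255 + 1 = 511
H(10) = 2 * 511 + 1 = 1023
H(11) = 2 * 1023 + 1 = 2047
H(12) = 2 * 2047 + 1 = 4095
H(13) = 2 * 4095 + 1 = 8191
H(14) = 2 * 8191 + 1 = 16383
H(15) = 2 * 16383 + 1 = 32767
H(16) = 2 * 32767 + 1 = 65535

65535


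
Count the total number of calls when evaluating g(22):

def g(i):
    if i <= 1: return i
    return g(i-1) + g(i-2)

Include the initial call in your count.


Let C(n) = total calls for g(n)
C(0) = 1, C(1) = 1
C(2) = 1 + C(1) + C(0) = 1 + 1 + 1 = 3
C(3) = 1 + C(2) + C(1) = 1 + 3 + 1 = 5
C(4) = 1 + C(3) + C(2) = 1 + 5 + 3 = 9
C(5) = 1 + C(4) + C(3) = 1 + 9 + 5 = 15
C(6) = 1 + C(5) + C(4) = 1 + 15 + 9 = 25
C(7) = 1 + C(6) + C(5) = 1 + 25 + 15 = 41
C(8) = 1 + C(7) + C(6) = 1 + 41 + 25 = 67
C(9) = 1 + C(8) + C(7) = 1 + 67 + 41 = 109
C(10) = 1 + C(9) + C(8) = 1 + 109 + 67 = 177
C(11) = 1 + C(10) + C(9) = 1 + 177 + 109 = 287
C(12) = 1 + C(11) + C(10) = 1 + 287 + 177 = 465
C(13) = 1 + C(12) + C(11) = 1 + 465 + 287 = 753
C(14) = 1 + C(13) + C(12) = 1 + 753 + 465 = 1219
C(15) = 1 + C(14) + C(13) = 1 + 1219 + 753 = 1973
C(16) = 1 + C(15) + C(14) = 1 + 1973 + 1219 = 3193
C(17) = 1 + C(16) + C(15) = 1 + 3193 + 1973 = 5167
C(18) = 1 + C(17) + C(16) = 1 + 5167 + 3193 = 8361
C(19) = 1 + C(18) + C(17) = 1 + 8361 + 5167 = 13529
C(20) = 1 + C(19) + C(18) = 1 + 13529 + 8361 = 21891
C(21) = 1 + C(20) + C(19) = 1 + 21891 + 13529 = 35421
C(22) = 1 + C(21) + C(20) = 1 + 35421 + 21891 = 57313

57313


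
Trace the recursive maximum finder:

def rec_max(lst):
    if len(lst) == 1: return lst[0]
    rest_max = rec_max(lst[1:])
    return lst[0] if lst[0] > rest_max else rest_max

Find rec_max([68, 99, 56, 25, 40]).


rec_max([68, 99, 56, 25, 40]): compare 68 with rec_max([99, 56, 25, 40])
rec_max([99, 56, 25, 40]): compare 99 with rec_max([56, 25, 40])
rec_max([56, 25, 40]): compare 56 with rec_max([25, 40])
rec_max([25, 40]): compare 25 with rec_max([40])
rec_max([40]) = 40  (base case)
Compare 25 with 40 -> 40
Compare 56 with 40 -> 56
Compare 99 with 56 -> 99
Compare 68 with 99 -> 99

99


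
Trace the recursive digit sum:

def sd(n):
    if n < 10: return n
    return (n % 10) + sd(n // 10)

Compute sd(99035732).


sd(99035732) = 2 + sd(9903573)
sd(9903573) = 3 + sd(990357)
sd(990357) = 7 + sd(99035)
sd(99035) = 5 + sd(9903)
sd(9903) = 3 + sd(990)
sd(990) = 0 + sd(99)
sd(99) = 9 + sd(9)
sd(9) = 9  (base case)
Total: 2 + 3 + 7 + 5 + 3 + 0 + 9 + 9 = 38

38


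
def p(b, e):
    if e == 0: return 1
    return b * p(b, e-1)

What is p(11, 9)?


p(11, 9)
= 11 * p(11, 8)
= 11 * 11 * p(11, 7)
= 11 * 11 * 11 * p(11, 6)
= 11 * 11 * 11 * 11 * p(11, 5)
= 11 * 11 * 11 * 11 * 11 * p(11, 4)
= 11 * 11 * 11 * 11 * 11 * 11 * p(11, 3)
= 11 * 11 * 11 * 11 * 11 * 11 * 11 * p(11, 2)
= 11 * 11 * 11 * 11 * 11 * 11 * 11 * 11 * p(11, 1)
= 11 * 11 * 11 * 11 * 11 * 11 * 11 * 11 * 11 * p(11, 0)
= 11 * 11 * 11 * 11 * 11 * 11 * 11 * 11 * 11 * 1
= 2357947691

2357947691


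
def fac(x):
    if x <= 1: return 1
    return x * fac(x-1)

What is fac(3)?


fac(3)
= 3 * fac(2)
= 3 * 2 * fac(1)
= 3 * 2 * 1
= 6

6


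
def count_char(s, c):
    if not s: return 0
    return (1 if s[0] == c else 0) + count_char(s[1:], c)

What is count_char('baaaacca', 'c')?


s[0]='b' != 'c' -> 0
s[0]='a' != 'c' -> 0
s[0]='a' != 'c' -> 0
s[0]='a' != 'c' -> 0
s[0]='a' != 'c' -> 0
s[0]='c' == 'c' -> 1
s[0]='c' == 'c' -> 1
s[0]='a' != 'c' -> 0
Sum: 0 + 0 + 0 + 0 + 0 + 1 + 1 + 0 = 2

2


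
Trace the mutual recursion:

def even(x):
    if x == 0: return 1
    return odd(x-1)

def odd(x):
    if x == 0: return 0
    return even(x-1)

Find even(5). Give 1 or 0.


even(5) = odd(4)
odd(4) = even(3)
even(3) = odd(2)
odd(2) = even(1)
even(1) = odd(0)
odd(0) = 0  (base case)
Result: 0

0


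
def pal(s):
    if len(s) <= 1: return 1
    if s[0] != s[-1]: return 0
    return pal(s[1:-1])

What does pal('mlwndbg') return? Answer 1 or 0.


pal('mlwndbg'): s[0]='m' != s[-1]='g' -> return 0
Result: 0 (not a palindrome)

0


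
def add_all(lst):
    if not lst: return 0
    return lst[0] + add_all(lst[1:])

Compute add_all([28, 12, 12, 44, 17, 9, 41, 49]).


add_all([28, 12, 12, 44, 17, 9, 41, 49]) = 28 + add_all([12, 12, 44, 17, 9, 41, 49])
add_all([12, 12, 44, 17, 9, 41, 49]) = 12 + add_all([12, 44, 17, 9, 41, 49])
add_all([12, 44, 17, 9, 41, 49]) = 12 + add_all([44, 17, 9, 41, 49])
add_all([44, 17, 9, 41, 49]) = 44 + add_all([17, 9, 41, 49])
add_all([17, 9, 41, 49]) = 17 + add_all([9, 41, 49])
add_all([9, 41, 49]) = 9 + add_all([41, 49])
add_all([41, 49]) = 41 + add_all([49])
add_all([49]) = 49 + add_all([])
add_all([]) = 0  (base case)
Total: 28 + 12 + 12 + 44 + 17 + 9 + 41 + 49 + 0 = 212

212


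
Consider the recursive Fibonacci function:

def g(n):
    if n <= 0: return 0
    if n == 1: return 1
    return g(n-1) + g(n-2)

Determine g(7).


Computing g(7) bottom-up:
g(0) = 0
g(1) = 1
g(2) = g(1) + g(0) = 1 + 0 = 1
g(3) = g(2) + g(1) = 1 + 1 = 2
g(4) = g(3) + g(2) = 2 + 1 = 3
g(5) = g(4) + g(3) = 3 + 2 = 5
g(6) = g(5) + g(4) = 5 + 3 = 8
g(7) = g(6) + g(5) = 8 + 5 = 13

13


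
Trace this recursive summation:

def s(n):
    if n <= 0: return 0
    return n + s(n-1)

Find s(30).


s(30)
= 30 + 29 + 28 + 27 + 26 + 25 + 24 + 23 + 22 + 21 + 20 + 19 + 18 + 17 + 16 + 15 + 14 + 13 + 12 + 11 + 10 + 9 + 8 + 7 + 6 + 5 + 4 + 3 + 2 + 1 + s(0)
= 30 + 29 + 28 + 27 + 26 + 25 + 24 + 23 + 22 + 21 + 20 + 19 + 18 + 17 + 16 + 15 + 14 + 13 + 12 + 11 + 10 + 9 + 8 + 7 + 6 + 5 + 4 + 3 + 2 + 1 + 0
= 465

465


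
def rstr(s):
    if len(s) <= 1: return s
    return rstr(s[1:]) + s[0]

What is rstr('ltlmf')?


rstr('ltlmf') = rstr('tlmf') + 'l'
rstr('tlmf') = rstr('lmf') + 't'
rstr('lmf') = rstr('mf') + 'l'
rstr('mf') = rstr('f') + 'm'
rstr('f') = 'f'  (base case)
Concatenating: 'f' + 'm' + 'l' + 't' + 'l' = 'fmltl'

fmltl


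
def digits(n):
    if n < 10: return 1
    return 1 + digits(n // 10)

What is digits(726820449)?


digits(726820449) = 1 + digits(72682044)
digits(72682044) = 1 + digits(7268204)
digits(7268204) = 1 + digits(726820)
digits(726820) = 1 + digits(72682)
digits(72682) = 1 + digits(7268)
digits(7268) = 1 + digits(726)
digits(726) = 1 + digits(72)
digits(72) = 1 + digits(7)
digits(7) = 1  (base case: 7 < 10)
Unwinding: 1 + 1 + 1 + 1 + 1 + 1 + 1 + 1 + 1 = 9

9


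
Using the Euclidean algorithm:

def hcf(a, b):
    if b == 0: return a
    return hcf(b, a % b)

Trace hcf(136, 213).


hcf(136, 213) = hcf(213, 136)
hcf(213, 136) = hcf(136, 77)
hcf(136, 77) = hcf(77, 59)
hcf(77, 59) = hcf(59, 18)
hcf(59, 18) = hcf(18, 5)
hcf(18, 5) = hcf(5, 3)
hcf(5, 3) = hcf(3, 2)
hcf(3, 2) = hcf(2, 1)
hcf(2, 1) = hcf(1, 0)
hcf(1, 0) = 1  (base case)

1


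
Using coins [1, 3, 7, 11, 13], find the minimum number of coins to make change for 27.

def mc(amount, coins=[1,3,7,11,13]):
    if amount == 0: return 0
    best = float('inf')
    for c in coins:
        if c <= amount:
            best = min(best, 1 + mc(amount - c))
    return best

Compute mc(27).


Building up with DP:
mc(0) = 0
mc(1) = min(1+mc(0)=1+0=1) = 1
mc(2) = min(1+mc(1)=1+1=2) = 2
mc(3) = min(1+mc(2)=1+2=3, 1+mc(0)=1+0=1) = 1
mc(4) = min(1+mc(3)=1+1=2, 1+mc(1)=1+1=2) = 2
mc(5) = min(1+mc(4)=1+2=3, 1+mc(2)=1+2=3) = 3
mc(6) = min(1+mc(5)=1+3=4, 1+mc(3)=1+1=2) = 2
mc(7) = min(1+mc(6)=1+2=3, 1+mc(4)=1+2=3, 1+mc(0)=1+0=1) = 1
mc(8) = min(1+mc(7)=1+1=2, 1+mc(5)=1+3=4, 1+mc(1)=1+1=2) = 2
mc(9) = min(1+mc(8)=1+2=3, 1+mc(6)=1+2=3, 1+mc(2)=1+2=3) = 3
mc(10) = min(1+mc(9)=1+3=4, 1+mc(7)=1+1=2, 1+mc(3)=1+1=2) = 2
mc(11) = min(1+mc(10)=1+2=3, 1+mc(8)=1+2=3, 1+mc(4)=1+2=3, 1+mc(0)=1+0=1) = 1
mc(12) = min(1+mc(11)=1+1=2, 1+mc(9)=1+3=4, 1+mc(5)=1+3=4, 1+mc(1)=1+1=2) = 2
mc(13) = min(1+mc(12)=1+2=3, 1+mc(10)=1+2=3, 1+mc(6)=1+2=3, 1+mc(2)=1+2=3, 1+mc(0)=1+0=1) = 1
mc(14) = min(1+mc(13)=1+1=2, 1+mc(11)=1+1=2, 1+mc(7)=1+1=2, 1+mc(3)=1+1=2, 1+mc(1)=1+1=2) = 2
mc(15) = min(1+mc(14)=1+2=3, 1+mc(12)=1+2=3, 1+mc(8)=1+2=3, 1+mc(4)=1+2=3, 1+mc(2)=1+2=3) = 3
mc(16) = min(1+mc(15)=1+3=4, 1+mc(13)=1+1=2, 1+mc(9)=1+3=4, 1+mc(5)=1+3=4, 1+mc(3)=1+1=2) = 2
mc(17) = min(1+mc(16)=1+2=3, 1+mc(14)=1+2=3, 1+mc(10)=1+2=3, 1+mc(6)=1+2=3, 1+mc(4)=1+2=3) = 3
mc(18) = min(1+mc(17)=1+3=4, 1+mc(15)=1+3=4, 1+mc(11)=1+1=2, 1+mc(7)=1+1=2, 1+mc(5)=1+3=4) = 2
mc(19) = min(1+mc(18)=1+2=3, 1+mc(16)=1+2=3, 1+mc(12)=1+2=3, 1+mc(8)=1+2=3, 1+mc(6)=1+2=3) = 3
mc(20) = min(1+mc(19)=1+3=4, 1+mc(17)=1+3=4, 1+mc(13)=1+1=2, 1+mc(9)=1+3=4, 1+mc(7)=1+1=2) = 2
mc(21) = min(1+mc(20)=1+2=3, 1+mc(18)=1+2=3, 1+mc(14)=1+2=3, 1+mc(10)=1+2=3, 1+mc(8)=1+2=3) = 3
mc(22) = min(1+mc(21)=1+3=4, 1+mc(19)=1+3=4, 1+mc(15)=1+3=4, 1+mc(11)=1+1=2, 1+mc(9)=1+3=4) = 2
mc(23) = min(1+mc(22)=1+2=3, 1+mc(20)=1+2=3, 1+mc(16)=1+2=3, 1+mc(12)=1+2=3, 1+mc(10)=1+2=3) = 3
mc(24) = min(1+mc(23)=1+3=4, 1+mc(21)=1+3=4, 1+mc(17)=1+3=4, 1+mc(13)=1+1=2, 1+mc(11)=1+1=2) = 2
mc(25) = min(1+mc(24)=1+2=3, 1+mc(22)=1+2=3, 1+mc(18)=1+2=3, 1+mc(14)=1+2=3, 1+mc(12)=1+2=3) = 3
mc(26) = min(1+mc(25)=1+3=4, 1+mc(23)=1+3=4, 1+mc(19)=1+3=4, 1+mc(15)=1+3=4, 1+mc(13)=1+1=2) = 2
mc(27) = min(1+mc(26)=1+2=3, 1+mc(24)=1+2=3, 1+mc(20)=1+2=3, 1+mc(16)=1+2=3, 1+mc(14)=1+2=3) = 3

3


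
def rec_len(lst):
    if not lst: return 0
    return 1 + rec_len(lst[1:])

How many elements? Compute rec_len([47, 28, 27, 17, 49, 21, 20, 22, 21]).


rec_len([47, 28, 27, 17, 49, 21, 20, 22, 21]) = 1 + rec_len([28, 27, 17, 49, 21, 20, 22, 21])
rec_len([28, 27, 17, 49, 21, 20, 22, 21]) = 1 + rec_len([27, 17, 49, 21, 20, 22, 21])
rec_len([27, 17, 49, 21, 20, 22, 21]) = 1 + rec_len([17, 49, 21, 20, 22, 21])
rec_len([17, 49, 21, 20, 22, 21]) = 1 + rec_len([49, 21, 20, 22, 21])
rec_len([49, 21, 20, 22, 21]) = 1 + rec_len([21, 20, 22, 21])
rec_len([21, 20, 22, 21]) = 1 + rec_len([20, 22, 21])
rec_len([20, 22, 21]) = 1 + rec_len([22, 21])
rec_len([22, 21]) = 1 + rec_len([21])
rec_len([21]) = 1 + rec_len([])
rec_len([]) = 0  (base case)
Unwinding: 1 + 1 + 1 + 1 + 1 + 1 + 1 + 1 + 1 + 0 = 9

9


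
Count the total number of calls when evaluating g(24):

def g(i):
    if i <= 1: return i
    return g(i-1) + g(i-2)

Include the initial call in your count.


Let C(n) = total calls for g(n)
C(0) = 1, C(1) = 1
C(2) = 1 + C(1) + C(0) = 1 + 1 + 1 = 3
C(3) = 1 + C(2) + C(1) = 1 + 3 + 1 = 5
C(4) = 1 + C(3) + C(2) = 1 + 5 + 3 = 9
C(5) = 1 + C(4) + C(3) = 1 + 9 + 5 = 15
C(6) = 1 + C(5) + C(4) = 1 + 15 + 9 = 25
C(7) = 1 + C(6) + C(5) = 1 + 25 + 15 = 41
C(8) = 1 + C(7) + C(6) = 1 + 41 + 25 = 67
C(9) = 1 + C(8) + C(7) = 1 + 67 + 41 = 109
C(10) = 1 + C(9) + C(8) = 1 + 109 + 67 = 177
C(11) = 1 + C(10) + C(9) = 1 + 177 + 109 = 287
C(12) = 1 + C(11) + C(10) = 1 + 287 + 177 = 465
C(13) = 1 + C(12) + C(11) = 1 + 465 + 287 = 753
C(14) = 1 + C(13) + C(12) = 1 + 753 + 465 = 1219
C(15) = 1 + C(14) + C(13) = 1 + 1219 + 753 = 1973
C(16) = 1 + C(15) + C(14) = 1 + 1973 + 1219 = 3193
C(17) = 1 + C(16) + C(15) = 1 + 3193 + 1973 = 5167
C(18) = 1 + C(17) + C(16) = 1 + 5167 + 3193 = 8361
C(19) = 1 + C(18) + C(17) = 1 + 8361 + 5167 = 13529
C(20) = 1 + C(19) + C(18) = 1 + 13529 + 8361 = 21891
C(21) = 1 + C(20) + C(19) = 1 + 21891 + 13529 = 35421
C(22) = 1 + C(21) + C(20) = 1 + 35421 + 21891 = 57313
C(23) = 1 + C(22) + C(21) = 1 + 57313 + 35421 = 92735
C(24) = 1 + C(23) + C(22) = 1 + 92735 + 57313 = 150049

150049


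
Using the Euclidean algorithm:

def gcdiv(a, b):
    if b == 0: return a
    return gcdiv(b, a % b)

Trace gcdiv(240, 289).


gcdiv(240, 289) = gcdiv(289, 240)
gcdiv(289, 240) = gcdiv(240, 49)
gcdiv(240, 49) = gcdiv(49, 44)
gcdiv(49, 44) = gcdiv(44, 5)
gcdiv(44, 5) = gcdiv(5, 4)
gcdiv(5, 4) = gcdiv(4, 1)
gcdiv(4, 1) = gcdiv(1, 0)
gcdiv(1, 0) = 1  (base case)

1


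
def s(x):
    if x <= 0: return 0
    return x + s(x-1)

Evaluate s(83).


s(83)
= 83 + 82 + 81 + 80 + 79 + 78 + 77 + 76 + 75 + 74 + 73 + 72 + 71 + 70 + 69 + 68 + 67 + 66 + 65 + 64 + 63 + 62 + 61 + 60 + 59 + 58 + 57 + 56 + 55 + 54 + 53 + 52 + 51 + 50 + 49 + 48 + 47 + 46 + 45 + 44 + 43 + 42 + 41 + 40 + 39 + 38 + 37 + 36 + 35 + 34 + 33 + 32 + 31 + 30 + 29 + 28 + 27 + 26 + 25 + 24 + 23 + 22 + 21 + 20 + 19 + 18 + 17 + 16 + 15 + 14 + 13 + 12 + 11 + 10 + 9 + 8 + 7 + 6 + 5 + 4 + 3 + 2 + 1 + s(0)
= 83 + 82 + 81 + 80 + 79 + 78 + 77 + 76 + 75 + 74 + 73 + 72 + 71 + 70 + 69 + 68 + 67 + 66 + 65 + 64 + 63 + 62 + 61 + 60 + 59 + 58 + 57 + 56 + 55 + 54 + 53 + 52 + 51 + 50 + 49 + 48 + 47 + 46 + 45 + 44 + 43 + 42 + 41 + 40 + 39 + 38 + 37 + 36 + 35 + 34 + 33 + 32 + 31 + 30 + 29 + 28 + 27 + 26 + 25 + 24 + 23 + 22 + 21 + 20 + 19 + 18 + 17 + 16 + 15 + 14 + 13 + 12 + 11 + 10 + 9 + 8 + 7 + 6 + 5 + 4 + 3 + 2 + 1 + 0
= 3486

3486


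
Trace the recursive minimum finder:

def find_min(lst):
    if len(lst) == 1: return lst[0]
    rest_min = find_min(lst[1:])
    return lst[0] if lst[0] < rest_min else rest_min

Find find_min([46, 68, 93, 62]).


find_min([46, 68, 93, 62]): compare 46 with find_min([68, 93, 62])
find_min([68, 93, 62]): compare 68 with find_min([93, 62])
find_min([93, 62]): compare 93 with find_min([62])
find_min([62]) = 62  (base case)
Compare 93 with 62 -> 62
Compare 68 with 62 -> 62
Compare 46 with 62 -> 46

46


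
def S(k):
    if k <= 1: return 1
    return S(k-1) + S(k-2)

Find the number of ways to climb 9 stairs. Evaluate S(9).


Building up from base cases:
S(0) = 1
S(1) = 1
S(2) = S(1) + S(0) = 1 + 1 = 2
S(3) = S(2) + S(1) = 2 + 1 = 3
S(4) = S(3) + S(2) = 3 + 2 = 5
S(5) = S(4) + S(3) = 5 + 3 = 8
S(6) = S(5) + S(4) = 8 + 5 = 13
S(7) = S(6) + S(5) = 13 + 8 = 21
S(8) = S(7) + S(6) = 21 + 13 = 34
S(9) = S(8) + S(7) = 34 + 21 = 55

55


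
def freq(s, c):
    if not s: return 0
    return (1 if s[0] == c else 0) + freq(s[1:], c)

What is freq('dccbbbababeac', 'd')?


s[0]='d' == 'd' -> 1
s[0]='c' != 'd' -> 0
s[0]='c' != 'd' -> 0
s[0]='b' != 'd' -> 0
s[0]='b' != 'd' -> 0
s[0]='b' != 'd' -> 0
s[0]='a' != 'd' -> 0
s[0]='b' != 'd' -> 0
s[0]='a' != 'd' -> 0
s[0]='b' != 'd' -> 0
s[0]='e' != 'd' -> 0
s[0]='a' != 'd' -> 0
s[0]='c' != 'd' -> 0
Sum: 1 + 0 + 0 + 0 + 0 + 0 + 0 + 0 + 0 + 0 + 0 + 0 + 0 = 1

1


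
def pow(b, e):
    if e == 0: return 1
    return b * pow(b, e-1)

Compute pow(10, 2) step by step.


pow(10, 2)
= 10 * pow(10, 1)
= 10 * 10 * pow(10, 0)
= 10 * 10 * 1
= 100

100


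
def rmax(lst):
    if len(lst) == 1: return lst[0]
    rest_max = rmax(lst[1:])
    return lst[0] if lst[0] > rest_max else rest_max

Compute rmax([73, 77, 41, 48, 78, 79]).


rmax([73, 77, 41, 48, 78, 79]): compare 73 with rmax([77, 41, 48, 78, 79])
rmax([77, 41, 48, 78, 79]): compare 77 with rmax([41, 48, 78, 79])
rmax([41, 48, 78, 79]): compare 41 with rmax([48, 78, 79])
rmax([48, 78, 79]): compare 48 with rmax([78, 79])
rmax([78, 79]): compare 78 with rmax([79])
rmax([79]) = 79  (base case)
Compare 78 with 79 -> 79
Compare 48 with 79 -> 79
Compare 41 with 79 -> 79
Compare 77 with 79 -> 79
Compare 73 with 79 -> 79

79


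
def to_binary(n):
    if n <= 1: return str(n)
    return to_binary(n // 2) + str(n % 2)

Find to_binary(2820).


to_binary(2820) = to_binary(1410) + '0'
to_binary(1410) = to_binary(705) + '0'
to_binary(705) = to_binary(352) + '1'
to_binary(352) = to_binary(176) + '0'
to_binary(176) = to_binary(88) + '0'
to_binary(88) = to_binary(44) + '0'
to_binary(44) = to_binary(22) + '0'
to_binary(22) = to_binary(11) + '0'
to_binary(11) = to_binary(5) + '1'
to_binary(5) = to_binary(2) + '1'
to_binary(2) = to_binary(1) + '0'
to_binary(1) = '1'  (base case)
Concatenating: '1' + '0' + '1' + '1' + '0' + '0' + '0' + '0' + '0' + '1' + '0' + '0' = '101100000100'

101100000100


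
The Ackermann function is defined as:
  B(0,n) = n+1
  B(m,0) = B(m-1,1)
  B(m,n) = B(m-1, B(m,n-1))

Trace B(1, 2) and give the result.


B(1, 2) = B(0, B(1, 1))
  B(1, 1) = B(0, B(1, 0))
    B(1, 0) = B(0, 1)
      B(0, 1) = 2
    = B(0, 2)
    B(0, 2) = 3
  = B(0, 3)
  B(0, 3) = 4
Result: B(1, 2) = 4

4


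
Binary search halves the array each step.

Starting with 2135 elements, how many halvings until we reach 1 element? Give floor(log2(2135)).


2135 / 2 = 1067
1067 / 2 = 533
533 / 2 = 266
266 / 2 = 133
133 / 2 = 66
66 / 2 = 33
33 / 2 = 16
16 / 2 = 8
8 / 2 = 4
4 / 2 = 2
2 / 2 = 1
Reached 1 after 11 halvings

11
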